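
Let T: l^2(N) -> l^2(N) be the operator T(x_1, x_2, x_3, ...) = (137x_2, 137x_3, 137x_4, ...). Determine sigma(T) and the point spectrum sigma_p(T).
sigma(T) = closed disk {z in C : |z| ≤ 137}; sigma_p(T) = open disk {z in C : |z| < 137}

Note T = 137·V where V is the unit left shift (V x)_k = x_{k+1}; so sigma(T) = 137·sigma(V) and ||T|| = 137||V||. ||T x||^2 = 18769sum_{k≥2} |x_k|^2 ≤ 18769||x||^2, with equality on {x : x_1 = 0}, so ||T|| = 137. For any lambda with |lambda| < 137, set r = lambda/137 (|r| < 1); the vector x = (1, r, r^2, ...) is in l^2 and satisfies T x = 137(r, r^2, ...) = lambda x, so lambda is an eigenvalue. On the boundary |lambda| = 137 the geometric series diverges, so no l^2 eigenvector exists, but these lambda lie in the approximate point spectrum. Hence sigma(T) is the closed disk of radius 137 and sigma_p(T) is the open disk.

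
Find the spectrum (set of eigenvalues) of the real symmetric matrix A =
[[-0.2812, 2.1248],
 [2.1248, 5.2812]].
sigma(A) ≈ {-1, 6}

A is real symmetric, so its spectrum consists of real eigenvalues. Expanding the characteristic polynomial of the displayed matrix gives
  det(λ I - A) = p(λ) = λ^2 + (-5)λ + (-6).
Solving p(λ) = 0 yields eigenvalues ≈ -1, 6. (A is shown rounded to 4 decimals, so these recover the underlying integer eigenvalues to within that precision.)
Verification: the trace of A = 5 equals the sum of eigenvalues 5, and det(A) ≈ -5.9998 matches the eigenvalue product -6.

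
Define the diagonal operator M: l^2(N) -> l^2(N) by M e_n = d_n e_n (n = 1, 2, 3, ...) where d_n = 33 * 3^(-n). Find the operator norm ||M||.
||M|| = 11 (attained at n = 1)

For M diagonal, ||M|| = sup_n |d_n|. The sequence d_n = 33 * 3^(-n) is positive and strictly decreasing (ratio 3^(-1) < 1), so the supremum is d_1 = 33/3 = 11. Hence ||M|| = 11.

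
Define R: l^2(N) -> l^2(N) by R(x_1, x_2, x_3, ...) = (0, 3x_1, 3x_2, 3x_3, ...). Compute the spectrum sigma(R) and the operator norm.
sigma(R) = closed disk {z in C : |z| ≤ 3}; ||R|| = 3

Note R = 3·U where U is the unit right shift (U x)_k = x_{k-1} (with x_0 := 0); so ||R|| = 3||U|| and sigma(R) = 3·sigma(U). ||R x||^2 = sum_{k≥1} |3x_k|^2 = 9||x||^2, so ||R|| = 3 and sigma(R) ⊂ {|z| ≤ 3}. For any |lambda| < 3, the equation (R - lambda I) x = 0 forces x_1 = 0, then 3x_k = lambda x_{k+1} ⇒ x = 0, so R has no eigenvalues. But (R - lambda I) is not surjective for |lambda| < 3: solving (R - lambda I) x = e_1 would require x_n proportional to (lambda/3)^(-n), which is not in l^2. So every |lambda| < 3 lies in the residual spectrum. The boundary |lambda| = 3 is in the approximate point spectrum (the spectrum is closed). Hence sigma(R) is the closed disk of radius 3.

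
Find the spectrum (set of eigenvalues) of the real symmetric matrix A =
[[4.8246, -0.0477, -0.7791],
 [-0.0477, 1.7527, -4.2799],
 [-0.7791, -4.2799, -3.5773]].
sigma(A) ≈ {-6, 4, 5}

A is real symmetric, so its spectrum consists of real eigenvalues. Expanding the characteristic polynomial of the displayed matrix gives
  det(λ I - A) = p(λ) = λ^3 + (-3)λ^2 + (-34)λ + (119.9986).
Solving p(λ) = 0 yields eigenvalues ≈ -6, 4, 5. (A is shown rounded to 4 decimals, so these recover the underlying integer eigenvalues to within that precision.)
Verification: the trace of A = 3 equals the sum of eigenvalues 3, and det(A) ≈ -119.9986 matches the eigenvalue product -120.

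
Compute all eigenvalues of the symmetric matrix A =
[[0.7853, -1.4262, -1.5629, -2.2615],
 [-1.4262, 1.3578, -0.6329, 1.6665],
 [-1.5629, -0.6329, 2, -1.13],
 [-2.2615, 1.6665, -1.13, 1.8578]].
sigma(A) ≈ {-2, 0, 3, 5}

A is real symmetric, so its spectrum consists of real eigenvalues. Expanding the characteristic polynomial of the displayed matrix gives
  det(λ I - A) = p(λ) = λ^4 + (-6)λ^3 + (-1)λ^2 + (30)λ + (-0.0022).
Solving p(λ) = 0 yields eigenvalues ≈ -2, 0, 3, 5. (A is shown rounded to 4 decimals, so these recover the underlying integer eigenvalues to within that precision.)
Verification: the trace of A = 6 equals the sum of eigenvalues 6, and det(A) ≈ -0.0022 matches the eigenvalue product 0.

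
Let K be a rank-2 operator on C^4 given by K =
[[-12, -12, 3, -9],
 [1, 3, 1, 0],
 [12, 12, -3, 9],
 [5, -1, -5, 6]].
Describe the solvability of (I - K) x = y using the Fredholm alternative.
(I - K) is invertible (det(I - K) = -20 ≠ 0), so for every y in C^4 the equation (I - K) x = y has a unique solution.

K has rank 2 and factors as K = U V^T = u1 v1^T + u2 v2^T with u1 = (3, 0, -3, -2), v1 = (-3, -1, 2, -3), u2 = (3, -1, -3, 1), v2 = (-1, -3, -1, 0) (multiplying out reproduces the displayed K). The nonzero eigenvalues of U V^T coincide with those of the 2 x 2 matrix G = V^T U = [[v1·u1, v1·u2], [v2·u1, v2·u2]] = [[-9, -17], [0, 3]], and by the Sylvester determinant identity det(I_4 - U V^T) = det(I_2 - V^T U) = det([[10, 17], [0, -2]]) = (10)(-2) - (17)(0) = -20. (Direct check: I - K =
[[13, 12, -3, 9],
 [-1, -2, -1, 0],
 [-12, -12, 4, -9],
 [-5, 1, 5, -5]]
has determinant -20.) The finite-dimensional Fredholm alternative says: either (I - K) is invertible, or ker(I - K) ≠ {0} and then range(I - K) = ker((I - K)^*)^⊥, with dim ker(I - K) = dim ker((I - K)^*). Since det(I - K) ≠ 0, 1 is not an eigenvalue of K and ker(I - K) = {0}, so we are in the first case: for every y there is a unique x = (I - K)^(-1) y. (Explicitly, by the Woodbury identity, (I - U V^T)^(-1) = I + U (I_2 - G)^(-1) V^T.)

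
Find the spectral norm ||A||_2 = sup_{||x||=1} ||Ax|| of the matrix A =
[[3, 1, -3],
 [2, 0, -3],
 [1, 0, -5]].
||A||_2 ≈ 7.3153 (= sqrt(largest eigenvalue of A^T A))

||A||_2 = sigma_max(A) = sqrt(lambda_max(A^T A)). Form the symmetric matrix M = A^T A =
[[14, 3, -20],
 [3, 1, -3],
 [-20, -3, 43]].
Its characteristic polynomial (trace, sum of principal 2x2 minors, determinant of M give the coefficients) is
  p(λ) = det(λ I - M) = λ^3 - 58λ^2 + 241λ - 49.
No integer candidate from the rational root theorem (±divisors of 49) is a root, so the roots are irrational. The cubic discriminant is Δ = 113416217 > 0, so there are three distinct real roots. p(0) = -49 and p(1) = 135 have opposite signs, so a root lies in (0, 1); Newton's method refines it to λ ≈ 0.2143. p(4) = 51 and p(5) = -169 have opposite signs, so a root lies in (4, 5); Newton's method refines it to λ ≈ 4.2721. p(53) = -1321 and p(54) = 1301 have opposite signs, so a root lies in (53, 54); Newton's method refines it to λ ≈ 53.5136. Check (Vieta): the three roots sum to 58, matching tr M = 58.
So the eigenvalues of A^T A are ≈ 0.2143, 4.2721, 53.5136 (all ≥ 0, as they must be for A^T A). The largest is λ_max ≈ 53.5136, hence ||A||_2 = sqrt(λ_max) ≈ 7.3153.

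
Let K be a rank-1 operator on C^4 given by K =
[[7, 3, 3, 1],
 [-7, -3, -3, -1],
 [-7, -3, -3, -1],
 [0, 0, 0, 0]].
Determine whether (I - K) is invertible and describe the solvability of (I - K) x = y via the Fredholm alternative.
(I - K) is singular (det(I - K) = 0, i.e. 1 ∈ sigma(K)). (I - K) x = y is solvable iff y ⊥ ker((I - K)^*) = span{(7, 3, 3, 1)}, i.e. iff 7y_1 + 3y_2 + 3y_3 + y_4 = 0. When solvable, the solutions are x = y + c·(1, -1, -1, 0), c arbitrary (ker(I - K) = span{(1, -1, -1, 0)}, dimension 1).

K has rank 1, so it is an outer product K = u v^T: every row of K is a multiple of one row vector. Reading off the entries, u = (1, -1, -1, 0) and v = (7, 3, 3, 1) (row i of K equals u_i·v^T). A rank-one matrix u v^T satisfies K u = u (v·u) and kills the (3)-dimensional subspace v^⊥, so its characteristic polynomial is lambda^3 (lambda - v·u) with v·u = tr K = 1. Hence the eigenvalues of I - K are 1 (multiplicity 3) and 1 - (1) = 0, so det(I - K) = 0. (Direct check: I - K =
[[-6, -3, -3, -1],
 [7, 4, 3, 1],
 [7, 3, 4, 1],
 [0, 0, 0, 1]]
has determinant 0.) So 1 is an eigenvalue of K and (I - K) is not invertible. The finite-dimensional Fredholm alternative says: either (I - K) is invertible, or ker(I - K) ≠ {0} and then range(I - K) = ker((I - K)^*)^⊥, with dim ker(I - K) = dim ker((I - K)^*). We are in the second case, so we need both kernels. Kernel of I - K: (I - K) u = u - u (v·u) = u - u = 0, so ker(I - K) = span{u} = span{(1, -1, -1, 0)} (it is exactly 1-dimensional because rank(I - K) = 3). Kernel of the adjoint: K is real, so (I - K)^* = I - K^T = I - v u^T, and (I - v u^T) v = v - v (u·v) = 0; hence ker((I - K)^*) = span{v} = span{(7, 3, 3, 1)}. Therefore (I - K) x = y is solvable iff <y, v> = 0, i.e. iff 7y_1 + 3y_2 + 3y_3 + y_4 = 0. When this holds, K y = u (v·y) = 0, so (I - K) y = y and x = y is a particular solution; the full solution set is the line x = y + c·u = y + c·(1, -1, -1, 0), c ∈ C.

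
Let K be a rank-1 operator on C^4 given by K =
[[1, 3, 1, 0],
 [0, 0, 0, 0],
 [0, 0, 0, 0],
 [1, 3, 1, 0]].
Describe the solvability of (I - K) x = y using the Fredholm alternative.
(I - K) is singular (det(I - K) = 0, i.e. 1 ∈ sigma(K)). (I - K) x = y is solvable iff y ⊥ ker((I - K)^*) = span{(1, 3, 1, 0)}, i.e. iff y_1 + 3y_2 + y_3 = 0. When solvable, the solutions are x = y + c·(1, 0, 0, 1), c arbitrary (ker(I - K) = span{(1, 0, 0, 1)}, dimension 1).

K has rank 1, so it is an outer product K = u v^T: every row of K is a multiple of one row vector. Reading off the entries, u = (1, 0, 0, 1) and v = (1, 3, 1, 0) (row i of K equals u_i·v^T). A rank-one matrix u v^T satisfies K u = u (v·u) and kills the (3)-dimensional subspace v^⊥, so its characteristic polynomial is lambda^3 (lambda - v·u) with v·u = tr K = 1. Hence the eigenvalues of I - K are 1 (multiplicity 3) and 1 - (1) = 0, so det(I - K) = 0. (Direct check: I - K =
[[0, -3, -1, 0],
 [0, 1, 0, 0],
 [0, 0, 1, 0],
 [-1, -3, -1, 1]]
has determinant 0.) So 1 is an eigenvalue of K and (I - K) is not invertible. The finite-dimensional Fredholm alternative says: either (I - K) is invertible, or ker(I - K) ≠ {0} and then range(I - K) = ker((I - K)^*)^⊥, with dim ker(I - K) = dim ker((I - K)^*). We are in the second case, so we need both kernels. Kernel of I - K: (I - K) u = u - u (v·u) = u - u = 0, so ker(I - K) = span{u} = span{(1, 0, 0, 1)} (it is exactly 1-dimensional because rank(I - K) = 3). Kernel of the adjoint: K is real, so (I - K)^* = I - K^T = I - v u^T, and (I - v u^T) v = v - v (u·v) = 0; hence ker((I - K)^*) = span{v} = span{(1, 3, 1, 0)}. Therefore (I - K) x = y is solvable iff <y, v> = 0, i.e. iff y_1 + 3y_2 + y_3 = 0. When this holds, K y = u (v·y) = 0, so (I - K) y = y and x = y is a particular solution; the full solution set is the line x = y + c·u = y + c·(1, 0, 0, 1), c ∈ C.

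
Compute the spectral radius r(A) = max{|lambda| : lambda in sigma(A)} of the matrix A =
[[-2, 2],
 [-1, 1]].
r(A) = 1

The eigenvalues of A are the roots of its characteristic polynomial. With M = A (coefficients from the trace and determinant):
  p(λ) = det(λ I - M) = λ^2 + λ.
For λ^2 + λ the discriminant is 1. It is a perfect square (1^2), so the roots are rational: λ = (-1 ± 1)/2 = 0, -1.
Thus the eigenvalues (to 4 decimals) are 0 (modulus 0); -1 (modulus 1). The spectral radius is the largest modulus: r(A) = 1. (Cross-check: r(A) ≤ ||A||_2 ≈ 3.1623; equality holds whenever A is normal, though it can also hold for some non-normal A.)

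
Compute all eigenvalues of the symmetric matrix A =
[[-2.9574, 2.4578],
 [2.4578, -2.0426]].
sigma(A) ≈ {-5, 0}

A is real symmetric, so its spectrum consists of real eigenvalues. Expanding the characteristic polynomial of the displayed matrix gives
  det(λ I - A) = p(λ) = λ^2 + (5)λ + (0).
Solving p(λ) = 0 yields eigenvalues ≈ -5, 0. (A is shown rounded to 4 decimals, so these recover the underlying integer eigenvalues to within that precision.)
Verification: the trace of A = -5 equals the sum of eigenvalues -5, and det(A) ≈ 0.0000 matches the eigenvalue product 0.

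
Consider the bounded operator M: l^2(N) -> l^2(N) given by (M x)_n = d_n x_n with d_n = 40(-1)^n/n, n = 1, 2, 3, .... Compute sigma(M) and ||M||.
sigma(M) = {40(-1)^n/n : n ≥ 1} ∪ {0}; ||M|| = 40

A bounded diagonal operator on l^2 with diagonal entries d_n has spectrum equal to the closure of {d_n : n ≥ 1}: every d_n is an eigenvalue (with eigenvector e_n), so {d_n} ⊂ sigma(M); the spectrum is closed, so its closure is too; and for lambda not in the closure, (M - lambda I) has bounded inverse (the diagonal entries 1/(d_n - lambda) are bounded). For our sequence d_n = 40(-1)^n/n, n = 1, 2, 3, ...:
  - {d_n} = {40(-1)^n/n : n ≥ 1}; the only limit point is 0
  - closure = {40(-1)^n/n : n ≥ 1} ∪ {0}
For the norm: a diagonal operator has ||M|| = sup_n |d_n|. Here |d_n| = 40/n is decreasing, so sup_n |d_n| = |d_1| = 40. So ||M|| = 40.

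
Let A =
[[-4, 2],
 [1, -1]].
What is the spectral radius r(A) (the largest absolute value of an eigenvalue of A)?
r(A) = (5 + sqrt(17))/2 ≈ 4.5616

The eigenvalues of A are the roots of its characteristic polynomial. With M = A (coefficients from the trace and determinant):
  p(λ) = det(λ I - M) = λ^2 + 5λ + 2.
For λ^2 + 5λ + 2 the discriminant is 17. It is nonnegative but not a perfect square, so the roots are real and irrational: λ = (-5 ± sqrt(17))/2 ≈ -0.4384, -4.5616.
Thus the eigenvalues (to 4 decimals) are -0.4384 (modulus 0.4384); -4.5616 (modulus 4.5616). The spectral radius is the largest modulus: r(A) = (5 + sqrt(17))/2 ≈ 4.5616. (Cross-check: r(A) ≤ ||A||_2 ≈ 4.6708; equality holds whenever A is normal, though it can also hold for some non-normal A.)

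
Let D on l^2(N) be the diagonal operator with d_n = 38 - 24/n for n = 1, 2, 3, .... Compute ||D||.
||D|| = 38

For a diagonal operator on l^2 with entries d_n, ||D|| = sup_n |d_n|. Here d_1 = 14, d_2 = 26, ..., and d_n = 38 - 24/n increases monotonically toward 38. All terms lie in [14, 38), so |d_n| = d_n and the supremum is the limit 38, which is not attained by any individual d_n. Hence ||D|| = 38.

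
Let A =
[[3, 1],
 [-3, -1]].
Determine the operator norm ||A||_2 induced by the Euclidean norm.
||A||_2 = sqrt(20) ≈ 4.4721 (= sqrt(largest eigenvalue of A^T A))

||A||_2 = sigma_max(A) = sqrt(lambda_max(A^T A)). Form the symmetric matrix M = A^T A =
[[18, 6],
 [6, 2]].
Its characteristic polynomial (trace, determinant of M give the coefficients) is
  p(λ) = det(λ I - M) = λ^2 - 20λ.
For λ^2 - 20λ the discriminant is 400. It is a perfect square (20^2), so the roots are rational: λ = (20 ± 20)/2 = 20, 0.
So the eigenvalues of A^T A are ≈ 0, 20 (all ≥ 0, as they must be for A^T A). The largest is λ_max = 20, hence ||A||_2 = sqrt(λ_max) = sqrt(20) ≈ 4.4721.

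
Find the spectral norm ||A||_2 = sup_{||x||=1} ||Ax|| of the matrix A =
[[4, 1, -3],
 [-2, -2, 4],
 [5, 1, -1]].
||A||_2 ≈ 8.2012 (= sqrt(largest eigenvalue of A^T A))

||A||_2 = sigma_max(A) = sqrt(lambda_max(A^T A)). Form the symmetric matrix M = A^T A =
[[45, 13, -25],
 [13, 6, -12],
 [-25, -12, 26]].
Its characteristic polynomial (trace, sum of principal 2x2 minors, determinant of M give the coefficients) is
  p(λ) = det(λ I - M) = λ^3 - 77λ^2 + 658λ - 196.
No integer candidate from the rational root theorem (±divisors of 196) is a root, so the roots are irrational. The cubic discriminant is Δ = 1247272852 > 0, so there are three distinct real roots. p(0) = -196 and p(1) = 386 have opposite signs, so a root lies in (0, 1); Newton's method refines it to λ ≈ 0.309. p(9) = 218 and p(10) = -316 have opposite signs, so a root lies in (9, 10); Newton's method refines it to λ ≈ 9.4305. p(67) = -1000 and p(68) = 2932 have opposite signs, so a root lies in (67, 68); Newton's method refines it to λ ≈ 67.2605. Check (Vieta): the three roots sum to 77, matching tr M = 77.
So the eigenvalues of A^T A are ≈ 0.309, 9.4305, 67.2605 (all ≥ 0, as they must be for A^T A). The largest is λ_max ≈ 67.2605, hence ||A||_2 = sqrt(λ_max) ≈ 8.2012.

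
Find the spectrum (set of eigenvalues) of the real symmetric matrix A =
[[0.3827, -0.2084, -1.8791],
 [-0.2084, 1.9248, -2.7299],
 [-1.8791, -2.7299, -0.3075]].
sigma(A) ≈ {-3, 1, 4}

A is real symmetric, so its spectrum consists of real eigenvalues. Expanding the characteristic polynomial of the displayed matrix gives
  det(λ I - A) = p(λ) = λ^3 + (-2)λ^2 + (-11)λ + (12).
Solving p(λ) = 0 yields eigenvalues ≈ -3, 1, 4. (A is shown rounded to 4 decimals, so these recover the underlying integer eigenvalues to within that precision.)
Verification: the trace of A = 2 equals the sum of eigenvalues 2, and det(A) ≈ -11.9998 matches the eigenvalue product -12.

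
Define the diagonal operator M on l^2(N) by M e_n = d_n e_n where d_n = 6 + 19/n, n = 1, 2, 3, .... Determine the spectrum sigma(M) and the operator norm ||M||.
sigma(M) = {6 + 19/n : n ≥ 1} ∪ {6}; ||M|| = 25

A bounded diagonal operator on l^2 with diagonal entries d_n has spectrum equal to the closure of {d_n : n ≥ 1}: every d_n is an eigenvalue (with eigenvector e_n), so {d_n} ⊂ sigma(M); the spectrum is closed, so its closure is too; and for lambda not in the closure, (M - lambda I) has bounded inverse (the diagonal entries 1/(d_n - lambda) are bounded). For our sequence d_n = 6 + 19/n, n = 1, 2, 3, ...:
  - {d_n} = {6 + 19/n : n ≥ 1}; the only limit point is 6
  - closure = {6 + 19/n : n ≥ 1} ∪ {6}
For the norm: a diagonal operator has ||M|| = sup_n |d_n|. Here d_n = 6 + 19/n is positive and decreasing, so sup_n |d_n| = d_1 = 6 + 19 = 25. So ||M|| = 25.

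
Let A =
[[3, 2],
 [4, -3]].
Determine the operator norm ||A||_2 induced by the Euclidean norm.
||A||_2 = sqrt((38 + sqrt(288))/2) ≈ 5.2426 (= sqrt(largest eigenvalue of A^T A))

||A||_2 = sigma_max(A) = sqrt(lambda_max(A^T A)). Form the symmetric matrix M = A^T A =
[[25, -6],
 [-6, 13]].
Its characteristic polynomial (trace, determinant of M give the coefficients) is
  p(λ) = det(λ I - M) = λ^2 - 38λ + 289.
For λ^2 - 38λ + 289 the discriminant is 288. It is nonnegative but not a perfect square, so the roots are real and irrational: λ = (38 ± sqrt(288))/2 ≈ 27.4853, 10.5147.
So the eigenvalues of A^T A are ≈ 10.5147, 27.4853 (all ≥ 0, as they must be for A^T A). The largest is λ_max = (38 + sqrt(288))/2 ≈ 27.4853, hence ||A||_2 = sqrt(λ_max) = sqrt((38 + sqrt(288))/2) ≈ 5.2426.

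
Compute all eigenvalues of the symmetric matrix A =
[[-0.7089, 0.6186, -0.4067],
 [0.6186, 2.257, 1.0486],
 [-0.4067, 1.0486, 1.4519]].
sigma(A) ≈ {-1, 1, 3}

A is real symmetric, so its spectrum consists of real eigenvalues. Expanding the characteristic polynomial of the displayed matrix gives
  det(λ I - A) = p(λ) = λ^3 + (-3)λ^2 + (-1)λ + (3).
Solving p(λ) = 0 yields eigenvalues ≈ -1, 1, 3. (A is shown rounded to 4 decimals, so these recover the underlying integer eigenvalues to within that precision.)
Verification: the trace of A = 3 equals the sum of eigenvalues 3, and det(A) ≈ -3.0001 matches the eigenvalue product -3.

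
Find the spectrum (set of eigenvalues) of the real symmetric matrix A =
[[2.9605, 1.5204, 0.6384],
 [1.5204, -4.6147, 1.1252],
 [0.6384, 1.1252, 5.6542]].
sigma(A) ≈ {-5, 3, 6}

A is real symmetric, so its spectrum consists of real eigenvalues. Expanding the characteristic polynomial of the displayed matrix gives
  det(λ I - A) = p(λ) = λ^3 + (-4)λ^2 + (-27)λ + (90).
Solving p(λ) = 0 yields eigenvalues ≈ -5, 3, 6. (A is shown rounded to 4 decimals, so these recover the underlying integer eigenvalues to within that precision.)
Verification: the trace of A = 4 equals the sum of eigenvalues 4, and det(A) ≈ -90.0002 matches the eigenvalue product -90.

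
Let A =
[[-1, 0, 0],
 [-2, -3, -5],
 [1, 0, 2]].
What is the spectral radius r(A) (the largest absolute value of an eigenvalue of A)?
r(A) = 3

The eigenvalues of A are the roots of its characteristic polynomial. With M = A (coefficients from the trace, the sum of principal 2x2 minors, and det A):
  p(λ) = det(λ I - M) = λ^3 + 2λ^2 - 5λ - 6.
By the rational root theorem any rational root is an integer divisor of 6. Testing λ = 2: p(2) = 8 + 8 - 10 - 6 = 0, so λ = 2 is a root. Dividing out (λ - 2) leaves p(λ) = (λ - 2)(λ^2 + 4λ + 3). For λ^2 + 4λ + 3 the discriminant is 4. It is a perfect square (2^2), so the roots are rational: λ = (-4 ± 2)/2 = -1, -3.
Thus the eigenvalues (to 4 decimals) are -1 (modulus 1); -3 (modulus 3); 2 (modulus 2). The spectral radius is the largest modulus: r(A) = 3. (Cross-check: r(A) ≤ ||A||_2 ≈ 6.4824; equality holds whenever A is normal, though it can also hold for some non-normal A.)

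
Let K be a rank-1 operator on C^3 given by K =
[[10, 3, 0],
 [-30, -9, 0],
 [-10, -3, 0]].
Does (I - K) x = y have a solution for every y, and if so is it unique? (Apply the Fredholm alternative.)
(I - K) is singular (det(I - K) = 0, i.e. 1 ∈ sigma(K)). (I - K) x = y is solvable iff y ⊥ ker((I - K)^*) = span{(10, 3, 0)}, i.e. iff 10y_1 + 3y_2 = 0. When solvable, the solutions are x = y + c·(1, -3, -1), c arbitrary (ker(I - K) = span{(1, -3, -1)}, dimension 1).

K has rank 1, so it is an outer product K = u v^T: every row of K is a multiple of one row vector. Reading off the entries, u = (1, -3, -1) and v = (10, 3, 0) (row i of K equals u_i·v^T). A rank-one matrix u v^T satisfies K u = u (v·u) and kills the (2)-dimensional subspace v^⊥, so its characteristic polynomial is lambda^2 (lambda - v·u) with v·u = tr K = 1. Hence the eigenvalues of I - K are 1 (multiplicity 2) and 1 - (1) = 0, so det(I - K) = 0. (Direct check: I - K =
[[-9, -3, 0],
 [30, 10, 0],
 [10, 3, 1]]
has determinant 0.) So 1 is an eigenvalue of K and (I - K) is not invertible. The finite-dimensional Fredholm alternative says: either (I - K) is invertible, or ker(I - K) ≠ {0} and then range(I - K) = ker((I - K)^*)^⊥, with dim ker(I - K) = dim ker((I - K)^*). We are in the second case, so we need both kernels. Kernel of I - K: (I - K) u = u - u (v·u) = u - u = 0, so ker(I - K) = span{u} = span{(1, -3, -1)} (it is exactly 1-dimensional because rank(I - K) = 2). Kernel of the adjoint: K is real, so (I - K)^* = I - K^T = I - v u^T, and (I - v u^T) v = v - v (u·v) = 0; hence ker((I - K)^*) = span{v} = span{(10, 3, 0)}. Therefore (I - K) x = y is solvable iff <y, v> = 0, i.e. iff 10y_1 + 3y_2 = 0. When this holds, K y = u (v·y) = 0, so (I - K) y = y and x = y is a particular solution; the full solution set is the line x = y + c·u = y + c·(1, -3, -1), c ∈ C.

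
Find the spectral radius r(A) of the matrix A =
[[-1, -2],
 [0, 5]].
r(A) = 5

The eigenvalues of A are the roots of its characteristic polynomial. With M = A (coefficients from the trace and determinant):
  p(λ) = det(λ I - M) = λ^2 - 4λ - 5.
For λ^2 - 4λ - 5 the discriminant is 36. It is a perfect square (6^2), so the roots are rational: λ = (4 ± 6)/2 = 5, -1.
Thus the eigenvalues (to 4 decimals) are 5 (modulus 5); -1 (modulus 1). The spectral radius is the largest modulus: r(A) = 5. (Cross-check: r(A) ≤ ||A||_2 ≈ 5.3983; equality holds whenever A is normal, though it can also hold for some non-normal A.)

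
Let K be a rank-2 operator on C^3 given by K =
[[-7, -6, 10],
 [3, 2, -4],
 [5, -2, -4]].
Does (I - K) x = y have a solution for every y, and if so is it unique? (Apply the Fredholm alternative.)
(I - K) is invertible (det(I - K) = -24 ≠ 0), so for every y in C^3 the equation (I - K) x = y has a unique solution.

K has rank 2 and factors as K = U V^T = u1 v1^T + u2 v2^T with u1 = (-2, 1, 3), v1 = (2, 0, -2), u2 = (-3, 1, -1), v2 = (1, 2, -2) (multiplying out reproduces the displayed K). The nonzero eigenvalues of U V^T coincide with those of the 2 x 2 matrix G = V^T U = [[v1·u1, v1·u2], [v2·u1, v2·u2]] = [[-10, -4], [-6, 1]], and by the Sylvester determinant identity det(I_3 - U V^T) = det(I_2 - V^T U) = det([[11, 4], [6, 0]]) = (11)(0) - (4)(6) = -24. (Direct check: I - K =
[[8, 6, -10],
 [-3, -1, 4],
 [-5, 2, 5]]
has determinant -24.) The finite-dimensional Fredholm alternative says: either (I - K) is invertible, or ker(I - K) ≠ {0} and then range(I - K) = ker((I - K)^*)^⊥, with dim ker(I - K) = dim ker((I - K)^*). Since det(I - K) ≠ 0, 1 is not an eigenvalue of K and ker(I - K) = {0}, so we are in the first case: for every y there is a unique x = (I - K)^(-1) y. (Explicitly, by the Woodbury identity, (I - U V^T)^(-1) = I + U (I_2 - G)^(-1) V^T.)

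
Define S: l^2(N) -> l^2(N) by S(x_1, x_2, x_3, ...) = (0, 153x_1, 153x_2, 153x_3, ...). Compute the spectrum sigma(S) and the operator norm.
sigma(S) = closed disk {z in C : |z| ≤ 153}; ||S|| = 153

Note S = 153·U where U is the unit right shift (U x)_k = x_{k-1} (with x_0 := 0); so ||S|| = 153||U|| and sigma(S) = 153·sigma(U). ||S x||^2 = sum_{k≥1} |153x_k|^2 = 23409||x||^2, so ||S|| = 153 and sigma(S) ⊂ {|z| ≤ 153}. For any |lambda| < 153, the equation (S - lambda I) x = 0 forces x_1 = 0, then 153x_k = lambda x_{k+1} ⇒ x = 0, so S has no eigenvalues. But (S - lambda I) is not surjective for |lambda| < 153: solving (S - lambda I) x = e_1 would require x_n proportional to (lambda/153)^(-n), which is not in l^2. So every |lambda| < 153 lies in the residual spectrum. The boundary |lambda| = 153 is in the approximate point spectrum (the spectrum is closed). Hence sigma(S) is the closed disk of radius 153.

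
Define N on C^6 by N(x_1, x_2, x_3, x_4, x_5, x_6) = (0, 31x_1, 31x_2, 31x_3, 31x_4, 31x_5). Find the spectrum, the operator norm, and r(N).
sigma(N) = {0}; ||N|| = 31; r(N) = 0. (N is nilpotent with N^6 = 0.)

On C^6, N is a strictly lower-triangular matrix with 31 on the subdiagonal and zeros elsewhere, so its characteristic polynomial is lambda^6 and every eigenvalue is 0: sigma(N) = {0}. For the operator norm, N e_i = 31e_{i+1} for i = 1, ..., 5 and N e_6 = 0, so the singular values of N are 31 (with multiplicity 5) and 0; hence ||N|| = 31. The spectral radius r(N) = max|lambda| = 0. Note ||N|| > r(N) — characteristic of non-normal nilpotent operators. Indeed N^6 = 0.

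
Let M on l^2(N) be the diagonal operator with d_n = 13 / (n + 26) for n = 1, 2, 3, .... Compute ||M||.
||M|| = 13/27 (attained at n = 1)

For M diagonal, ||M|| = sup_n |d_n| = sup_n 13/(n + 26). This is positive and strictly decreasing in n, so the supremum is attained at n = 1: d_1 = 13/(1 + 26) = 13/27. Hence ||M|| = 13/27.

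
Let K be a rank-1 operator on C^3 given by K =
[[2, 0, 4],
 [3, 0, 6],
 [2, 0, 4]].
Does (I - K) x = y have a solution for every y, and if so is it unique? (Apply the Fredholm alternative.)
(I - K) is invertible (det(I - K) = -5 ≠ 0), so for every y in C^3 the equation (I - K) x = y has a unique solution.

K has rank 1, so it is an outer product K = u v^T: every row of K is a multiple of one row vector. Reading off the entries, u = (-2, -3, -2) and v = (-1, 0, -2) (row i of K equals u_i·v^T). A rank-one matrix u v^T satisfies K u = u (v·u) and kills the (2)-dimensional subspace v^⊥, so its characteristic polynomial is lambda^2 (lambda - v·u) with v·u = tr K = 6. Hence the eigenvalues of I - K are 1 (multiplicity 2) and 1 - (6) = -5, so det(I - K) = -5. (Direct check: I - K =
[[-1, 0, -4],
 [-3, 1, -6],
 [-2, 0, -3]]
has determinant -5.) The finite-dimensional Fredholm alternative says: either (I - K) is invertible, or ker(I - K) ≠ {0} and then range(I - K) = ker((I - K)^*)^⊥, with dim ker(I - K) = dim ker((I - K)^*). Since det(I - K) ≠ 0, 1 is not an eigenvalue of K and ker(I - K) = {0}, so we are in the first case: for every y there is a unique x = (I - K)^(-1) y. Explicitly, by the Sherman–Morrison formula, (I - u v^T)^(-1) = I + u v^T/(1 - v·u), i.e. (I - K)^(-1) = I + K/(-5).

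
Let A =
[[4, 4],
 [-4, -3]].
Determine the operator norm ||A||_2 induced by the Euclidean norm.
||A||_2 = sqrt((57 + sqrt(3185))/2) ≈ 7.5311 (= sqrt(largest eigenvalue of A^T A))

||A||_2 = sigma_max(A) = sqrt(lambda_max(A^T A)). Form the symmetric matrix M = A^T A =
[[32, 28],
 [28, 25]].
Its characteristic polynomial (trace, determinant of M give the coefficients) is
  p(λ) = det(λ I - M) = λ^2 - 57λ + 16.
For λ^2 - 57λ + 16 the discriminant is 3185. It is nonnegative but not a perfect square, so the roots are real and irrational: λ = (57 ± sqrt(3185))/2 ≈ 56.7179, 0.2821.
So the eigenvalues of A^T A are ≈ 0.2821, 56.7179 (all ≥ 0, as they must be for A^T A). The largest is λ_max = (57 + sqrt(3185))/2 ≈ 56.7179, hence ||A||_2 = sqrt(λ_max) = sqrt((57 + sqrt(3185))/2) ≈ 7.5311.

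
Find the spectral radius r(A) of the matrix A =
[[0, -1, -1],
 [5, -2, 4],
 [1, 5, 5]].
r(A) ≈ 6.5331

The eigenvalues of A are the roots of its characteristic polynomial. With M = A (coefficients from the trace, the sum of principal 2x2 minors, and det A):
  p(λ) = det(λ I - M) = λ^3 - 3λ^2 - 24λ + 6.
No integer candidate from the rational root theorem (±divisors of 6) is a root, so the roots are irrational. The cubic discriminant is Δ = 67932 > 0, so there are three distinct real roots. p(-4) = -10 and p(-3) = 24 have opposite signs, so a root lies in (-4, -3); Newton's method refines it to λ ≈ -3.7763. p(0) = 6 and p(1) = -20 have opposite signs, so a root lies in (0, 1); Newton's method refines it to λ ≈ 0.2432. p(6) = -30 and p(7) = 34 have opposite signs, so a root lies in (6, 7); Newton's method refines it to λ ≈ 6.5331. Check (Vieta): the three roots sum to 3, matching tr M = 3.
Thus the eigenvalues (to 4 decimals) are -3.7763 (modulus 3.7763); 0.2432 (modulus 0.2432); 6.5331 (modulus 6.5331). The spectral radius is the largest modulus: r(A) ≈ 6.5331. (Cross-check: r(A) ≤ ||A||_2 ≈ 8.0378; equality holds whenever A is normal, though it can also hold for some non-normal A.)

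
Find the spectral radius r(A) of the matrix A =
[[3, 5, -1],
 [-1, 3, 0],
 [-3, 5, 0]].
r(A) ≈ 3.5985

The eigenvalues of A are the roots of its characteristic polynomial. With M = A (coefficients from the trace, the sum of principal 2x2 minors, and det A):
  p(λ) = det(λ I - M) = λ^3 - 6λ^2 + 11λ + 4.
No integer candidate from the rational root theorem (±divisors of 4) is a root, so the roots are irrational. The cubic discriminant is Δ = -2696 < 0, so there is one real root and a complex-conjugate pair. p(-1) = -14 and p(0) = 4 have opposite signs, so a root lies in (-1, 0); Newton's method refines it to λ ≈ -0.3089. Dividing out (λ - (-0.3089)) leaves approximately λ^2 - 6.3089λ + 12.9489. For λ^2 - 6.3089λ + 12.9489 the discriminant is -11.9932. It is negative, so the remaining roots are the complex-conjugate pair λ ≈ 3.1545 ± 1.7316i. Their product equals the constant term, so |λ|^2 ≈ 12.9489 and |λ| ≈ 3.5985.
Thus the eigenvalues (to 4 decimals) are -0.3089 (modulus 0.3089); 3.1545 ± 1.7316i (modulus 3.5985). The spectral radius is the largest modulus: r(A) ≈ 3.5985. (Cross-check: r(A) ≤ ||A||_2 ≈ 7.7209; equality holds whenever A is normal, though it can also hold for some non-normal A.)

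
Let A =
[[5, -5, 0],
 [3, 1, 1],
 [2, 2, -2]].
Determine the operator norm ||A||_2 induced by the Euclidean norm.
||A||_2 ≈ 7.2432 (= sqrt(largest eigenvalue of A^T A))

||A||_2 = sigma_max(A) = sqrt(lambda_max(A^T A)). Form the symmetric matrix M = A^T A =
[[38, -18, -1],
 [-18, 30, -3],
 [-1, -3, 5]].
Its characteristic polynomial (trace, sum of principal 2x2 minors, determinant of M give the coefficients) is
  p(λ) = det(λ I - M) = λ^3 - 73λ^2 + 1146λ - 3600.
No integer candidate from the rational root theorem (±divisors of 3600) is a root, so the roots are irrational. The cubic discriminant is Δ = 447694020 > 0, so there are three distinct real roots. p(4) = -120 and p(5) = 430 have opposite signs, so a root lies in (4, 5); Newton's method refines it to λ ≈ 4.2007. p(16) = 144 and p(17) = -302 have opposite signs, so a root lies in (16, 17); Newton's method refines it to λ ≈ 16.3347. p(52) = -792 and p(53) = 958 have opposite signs, so a root lies in (52, 53); Newton's method refines it to λ ≈ 52.4646. Check (Vieta): the three roots sum to 73, matching tr M = 73.
So the eigenvalues of A^T A are ≈ 4.2007, 16.3347, 52.4646 (all ≥ 0, as they must be for A^T A). The largest is λ_max ≈ 52.4646, hence ||A||_2 = sqrt(λ_max) ≈ 7.2432.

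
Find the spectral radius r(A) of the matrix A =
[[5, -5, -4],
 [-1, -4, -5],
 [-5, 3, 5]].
r(A) ≈ 7.8385

The eigenvalues of A are the roots of its characteristic polynomial. With M = A (coefficients from the trace, the sum of principal 2x2 minors, and det A):
  p(λ) = det(λ I - M) = λ^3 - 6λ^2 - 25λ + 83.
No integer candidate from the rational root theorem (±divisors of 83) is a root, so the roots are irrational. The cubic discriminant is Δ = 194809 > 0, so there are three distinct real roots. p(-5) = -67 and p(-4) = 23 have opposite signs, so a root lies in (-5, -4); Newton's method refines it to λ ≈ -4.3006. p(2) = 17 and p(3) = -19 have opposite signs, so a root lies in (2, 3); Newton's method refines it to λ ≈ 2.4621. p(7) = -43 and p(8) = 11 have opposite signs, so a root lies in (7, 8); Newton's method refines it to λ ≈ 7.8385. Check (Vieta): the three roots sum to 6, matching tr M = 6.
Thus the eigenvalues (to 4 decimals) are -4.3006 (modulus 4.3006); 2.4621 (modulus 2.4621); 7.8385 (modulus 7.8385). The spectral radius is the largest modulus: r(A) ≈ 7.8385. (Cross-check: r(A) ≤ ||A||_2 ≈ 12.0221; equality holds whenever A is normal, though it can also hold for some non-normal A.)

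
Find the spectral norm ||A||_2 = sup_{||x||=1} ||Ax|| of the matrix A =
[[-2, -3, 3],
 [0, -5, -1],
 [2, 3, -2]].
||A||_2 ≈ 7.1451 (= sqrt(largest eigenvalue of A^T A))

||A||_2 = sigma_max(A) = sqrt(lambda_max(A^T A)). Form the symmetric matrix M = A^T A =
[[8, 12, -10],
 [12, 43, -10],
 [-10, -10, 14]].
Its characteristic polynomial (trace, sum of principal 2x2 minors, determinant of M give the coefficients) is
  p(λ) = det(λ I - M) = λ^3 - 65λ^2 + 714λ - 100.
No integer candidate from the rational root theorem (±divisors of 100) is a root, so the roots are irrational. The cubic discriminant is Δ = 671328724 > 0, so there are three distinct real roots. p(0) = -100 and p(1) = 550 have opposite signs, so a root lies in (0, 1); Newton's method refines it to λ ≈ 0.1419. p(13) = 394 and p(14) = -100 have opposite signs, so a root lies in (13, 14); Newton's method refines it to λ ≈ 13.8053. p(51) = -100 and p(52) = 1876 have opposite signs, so a root lies in (51, 52); Newton's method refines it to λ ≈ 51.0529. Check (Vieta): the three roots sum to 65, matching tr M = 65.
So the eigenvalues of A^T A are ≈ 0.1419, 13.8053, 51.0529 (all ≥ 0, as they must be for A^T A). The largest is λ_max ≈ 51.0529, hence ||A||_2 = sqrt(λ_max) ≈ 7.1451.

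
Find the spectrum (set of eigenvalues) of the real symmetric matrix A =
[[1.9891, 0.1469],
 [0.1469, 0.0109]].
sigma(A) ≈ {0, 2}

A is real symmetric, so its spectrum consists of real eigenvalues. Expanding the characteristic polynomial of the displayed matrix gives
  det(λ I - A) = p(λ) = λ^2 + (-2)λ + (0).
Solving p(λ) = 0 yields eigenvalues ≈ 0, 2. (A is shown rounded to 4 decimals, so these recover the underlying integer eigenvalues to within that precision.)
Verification: the trace of A = 2 equals the sum of eigenvalues 2, and det(A) ≈ 0.0001 matches the eigenvalue product 0.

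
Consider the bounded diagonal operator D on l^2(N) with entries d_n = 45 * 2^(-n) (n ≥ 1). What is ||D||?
||D|| = 45/2 (attained at n = 1)

For D diagonal, ||D|| = sup_n |d_n|. The sequence d_n = 45 * 2^(-n) is positive and strictly decreasing (ratio 2^(-1) < 1), so the supremum is d_1 = 45/2. Hence ||D|| = 45/2.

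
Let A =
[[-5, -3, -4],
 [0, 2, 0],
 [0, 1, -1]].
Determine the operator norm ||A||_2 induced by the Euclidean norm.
||A||_2 ≈ 7.1261 (= sqrt(largest eigenvalue of A^T A))

||A||_2 = sigma_max(A) = sqrt(lambda_max(A^T A)). Form the symmetric matrix M = A^T A =
[[25, 15, 20],
 [15, 14, 11],
 [20, 11, 17]].
Its characteristic polynomial (trace, sum of principal 2x2 minors, determinant of M give the coefficients) is
  p(λ) = det(λ I - M) = λ^3 - 56λ^2 + 267λ - 100.
No integer candidate from the rational root theorem (±divisors of 100) is a root, so the roots are irrational. The cubic discriminant is Δ = 103822852 > 0, so there are three distinct real roots. p(0) = -100 and p(1) = 112 have opposite signs, so a root lies in (0, 1); Newton's method refines it to λ ≈ 0.4094. p(4) = 136 and p(5) = -40 have opposite signs, so a root lies in (4, 5); Newton's method refines it to λ ≈ 4.8097. p(50) = -1750 and p(51) = 512 have opposite signs, so a root lies in (50, 51); Newton's method refines it to λ ≈ 50.7809. Check (Vieta): the three roots sum to 56, matching tr M = 56.
So the eigenvalues of A^T A are ≈ 0.4094, 4.8097, 50.7809 (all ≥ 0, as they must be for A^T A). The largest is λ_max ≈ 50.7809, hence ||A||_2 = sqrt(λ_max) ≈ 7.1261.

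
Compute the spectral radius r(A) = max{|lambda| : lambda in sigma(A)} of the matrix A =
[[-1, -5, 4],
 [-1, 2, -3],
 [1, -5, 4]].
r(A) ≈ 7.9777

The eigenvalues of A are the roots of its characteristic polynomial. With M = A (coefficients from the trace, the sum of principal 2x2 minors, and det A):
  p(λ) = det(λ I - M) = λ^3 - 5λ^2 - 22λ - 14.
No integer candidate from the rational root theorem (±divisors of 14) is a root, so the roots are irrational. The cubic discriminant is Δ = 14680 > 0, so there are three distinct real roots. p(-3) = -20 and p(-2) = 2 have opposite signs, so a root lies in (-3, -2); Newton's method refines it to λ ≈ -2.1683. p(-1) = 2 and p(0) = -14 have opposite signs, so a root lies in (-1, 0); Newton's method refines it to λ ≈ -0.8093. p(7) = -70 and p(8) = 2 have opposite signs, so a root lies in (7, 8); Newton's method refines it to λ ≈ 7.9777. Check (Vieta): the three roots sum to 5, matching tr M = 5.
Thus the eigenvalues (to 4 decimals) are -2.1683 (modulus 2.1683); -0.8093 (modulus 0.8093); 7.9777 (modulus 7.9777). The spectral radius is the largest modulus: r(A) ≈ 7.9777. (Cross-check: r(A) ≤ ||A||_2 ≈ 9.7; equality holds whenever A is normal, though it can also hold for some non-normal A.)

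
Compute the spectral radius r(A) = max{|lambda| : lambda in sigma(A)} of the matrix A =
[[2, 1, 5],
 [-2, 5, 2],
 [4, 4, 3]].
r(A) = 7

The eigenvalues of A are the roots of its characteristic polynomial. With M = A (coefficients from the trace, the sum of principal 2x2 minors, and det A):
  p(λ) = det(λ I - M) = λ^3 - 10λ^2 + 5λ + 112.
By the rational root theorem any rational root is an integer divisor of 112. Testing λ = 7: p(7) = 343 - 490 + 35 + 112 = 0, so λ = 7 is a root. Dividing out (λ - 7) leaves p(λ) = (λ - 7)(λ^2 - 3λ - 16). For λ^2 - 3λ - 16 the discriminant is 73. It is nonnegative but not a perfect square, so the roots are real and irrational: λ = (3 ± sqrt(73))/2 ≈ 5.772, -2.772.
Thus the eigenvalues (to 4 decimals) are 5.772 (modulus 5.772); -2.772 (modulus 2.772); 7 (modulus 7). The spectral radius is the largest modulus: r(A) = 7. (Cross-check: r(A) ≤ ||A||_2 ≈ 8.5904; equality holds whenever A is normal, though it can also hold for some non-normal A.)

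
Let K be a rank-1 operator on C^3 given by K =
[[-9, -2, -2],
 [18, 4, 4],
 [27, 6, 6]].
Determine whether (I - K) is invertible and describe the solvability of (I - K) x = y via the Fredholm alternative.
(I - K) is singular (det(I - K) = 0, i.e. 1 ∈ sigma(K)). (I - K) x = y is solvable iff y ⊥ ker((I - K)^*) = span{(-9, -2, -2)}, i.e. iff -9y_1 - 2y_2 - 2y_3 = 0. When solvable, the solutions are x = y + c·(1, -2, -3), c arbitrary (ker(I - K) = span{(1, -2, -3)}, dimension 1).

K has rank 1, so it is an outer product K = u v^T: every row of K is a multiple of one row vector. Reading off the entries, u = (1, -2, -3) and v = (-9, -2, -2) (row i of K equals u_i·v^T). A rank-one matrix u v^T satisfies K u = u (v·u) and kills the (2)-dimensional subspace v^⊥, so its characteristic polynomial is lambda^2 (lambda - v·u) with v·u = tr K = 1. Hence the eigenvalues of I - K are 1 (multiplicity 2) and 1 - (1) = 0, so det(I - K) = 0. (Direct check: I - K =
[[10, 2, 2],
 [-18, -3, -4],
 [-27, -6, -5]]
has determinant 0.) So 1 is an eigenvalue of K and (I - K) is not invertible. The finite-dimensional Fredholm alternative says: either (I - K) is invertible, or ker(I - K) ≠ {0} and then range(I - K) = ker((I - K)^*)^⊥, with dim ker(I - K) = dim ker((I - K)^*). We are in the second case, so we need both kernels. Kernel of I - K: (I - K) u = u - u (v·u) = u - u = 0, so ker(I - K) = span{u} = span{(1, -2, -3)} (it is exactly 1-dimensional because rank(I - K) = 2). Kernel of the adjoint: K is real, so (I - K)^* = I - K^T = I - v u^T, and (I - v u^T) v = v - v (u·v) = 0; hence ker((I - K)^*) = span{v} = span{(-9, -2, -2)}. Therefore (I - K) x = y is solvable iff <y, v> = 0, i.e. iff -9y_1 - 2y_2 - 2y_3 = 0. When this holds, K y = u (v·y) = 0, so (I - K) y = y and x = y is a particular solution; the full solution set is the line x = y + c·u = y + c·(1, -2, -3), c ∈ C.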